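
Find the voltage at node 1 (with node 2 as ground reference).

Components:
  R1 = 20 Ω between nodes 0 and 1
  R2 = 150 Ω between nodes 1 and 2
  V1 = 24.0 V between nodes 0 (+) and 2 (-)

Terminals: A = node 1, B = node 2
Nodal analysis, taking node 2 as the 0 V reference.
Source V1 fixes V_0 = 24 V.
KCL at each unknown node (sum of currents leaving = 0; resistances in Ω):
  Node 1: (V_1 - 24)/20 + (V_1 - 0)/150 = 0
Collecting terms: 0.05667 × V_1 = 1.2  =>  V_1 = 21.18 V
The requested potential is V_1 = 21.18 V.

Final answer: V_1 = 21.18 V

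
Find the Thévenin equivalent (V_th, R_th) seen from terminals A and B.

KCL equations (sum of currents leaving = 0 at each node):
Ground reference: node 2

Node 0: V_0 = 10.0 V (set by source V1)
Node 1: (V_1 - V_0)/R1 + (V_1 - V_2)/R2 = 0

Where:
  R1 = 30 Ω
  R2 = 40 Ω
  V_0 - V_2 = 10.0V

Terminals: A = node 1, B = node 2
Step 1 — V_th is the open-circuit voltage V_A - V_B (nothing connected across the terminals).
Nodal analysis, taking node 2 as the 0 V reference.
Source V1 fixes V_0 = 10 V.
KCL at each unknown node (sum of currents leaving = 0; resistances in Ω):
  Node 1: (V_1 - 10)/30 + (V_1 - 0)/40 = 0
Collecting terms: 0.05833 × V_1 = 0.3333  =>  V_1 = 5.714 V
V_th = V_1 - V_2 = 5.714 - 0 = 5.714 V
Step 2 — R_th: zero the source — replace V1 by a short circuit (node 2 merges into node 0) — and find the resistance seen between A (node 1) and B (node 0).
Reduce the network between node 1 (A) and node 0 (B) by series/parallel combination:
  Rp1 = R1 ‖ R2 (parallel, both between nodes 0 and 1) = 1/(1/30 + 1/40) = 17.14 Ω
R_th = 17.14 Ω

Final answer: V_th = 5.714 V, R_th = 17.14 Ω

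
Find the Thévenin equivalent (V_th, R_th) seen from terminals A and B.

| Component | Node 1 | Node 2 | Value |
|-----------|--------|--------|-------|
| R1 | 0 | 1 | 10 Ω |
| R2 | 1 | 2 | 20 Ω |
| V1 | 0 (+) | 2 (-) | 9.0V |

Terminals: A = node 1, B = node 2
Step 1 — V_th is the open-circuit voltage V_A - V_B (nothing connected across the terminals).
Nodal analysis, taking node 2 as the 0 V reference.
Source V1 fixes V_0 = 9 V.
KCL at each unknown node (sum of currents leaving = 0; resistances in Ω):
  Node 1: (V_1 - 9)/10 + (V_1 - 0)/20 = 0
Collecting terms: 0.15 × V_1 = 0.9  =>  V_1 = 6 V
V_th = V_1 - V_2 = 6 - 0 = 6 V
Step 2 — R_th: zero the source — replace V1 by a short circuit (node 2 merges into node 0) — and find the resistance seen between A (node 1) and B (node 0).
Reduce the network between node 1 (A) and node 0 (B) by series/parallel combination:
  Rp1 = R1 ‖ R2 (parallel, both between nodes 0 and 1) = 1/(1/10 + 1/20) = 6.667 Ω
R_th = 6.667 Ω

Final answer: V_th = 6 V, R_th = 6.667 Ω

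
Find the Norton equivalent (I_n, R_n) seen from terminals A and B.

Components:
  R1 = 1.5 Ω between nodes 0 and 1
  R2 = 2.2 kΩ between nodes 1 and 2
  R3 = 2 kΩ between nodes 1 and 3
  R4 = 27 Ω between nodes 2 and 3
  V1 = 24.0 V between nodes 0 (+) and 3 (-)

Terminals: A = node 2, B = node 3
Find the Thévenin equivalent first; then I_n = V_th/R_th and R_n = R_th.
Step 1 — V_th is the open-circuit voltage V_A - V_B (nothing connected across the terminals).
Nodal analysis, taking node 3 as the 0 V reference.
Source V1 fixes V_0 = 24 V.
KCL at each unknown node (sum of currents leaving = 0; resistances in Ω):
  Node 1: (V_1 - 24)/1.5 + (V_1 - V_2)/2200 + (V_1 - 0)/2000 = 0
  Node 2: (V_2 - V_1)/2200 + (V_2 - 0)/27 = 0
Collecting terms (coefficients in siemens):
  0.6676·V_1 - 0.0004545·V_2 = 16
  0.03749·V_2 - 0.0004545·V_1 = 0
Determinant D = (0.6676)(0.03749) - (-0.0004545)(-0.0004545) = 0.02503
V_1 = [(16)(0.03749) - (-0.0004545)(0)]/D = 23.97 V
V_2 = [(0.6676)(0) - (16)(-0.0004545)]/D = 0.2906 V
V_th = V_2 - V_3 = 0.2906 - 0 = 0.2906 V
Step 2 — R_th: zero the source — replace V1 by a short circuit (node 3 merges into node 0) — and find the resistance seen between A (node 2) and B (node 0).
Reduce the network between node 2 (A) and node 0 (B) by series/parallel combination:
  Rp1 = R1 ‖ R3 (parallel, both between nodes 0 and 1) = 1/(1/1.5 + 1/2000) = 1.499 Ω
  Rs1 = R2 + Rp1 (series, joined only at node 1) = 2200 + 1.499 = 2201 Ω
  Rp2 = R4 ‖ Rs1 (parallel, both between nodes 0 and 2) = 1/(1/27 + 1/2201) = 26.67 Ω
R_th = 26.67 Ω
I_n = V_th/R_th = 0.2906/26.67 = 0.01089 A, and R_n = R_th = 26.67 Ω

Final answer: I_n = 0.01089 A, R_n = 26.67 Ω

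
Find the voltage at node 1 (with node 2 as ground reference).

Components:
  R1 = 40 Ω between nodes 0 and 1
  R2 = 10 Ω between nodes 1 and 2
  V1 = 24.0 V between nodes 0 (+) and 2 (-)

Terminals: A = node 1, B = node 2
Nodal analysis, taking node 2 as the 0 V reference.
Source V1 fixes V_0 = 24 V.
KCL at each unknown node (sum of currents leaving = 0; resistances in Ω):
  Node 1: (V_1 - 24)/40 + (V_1 - 0)/10 = 0
Collecting terms: 0.125 × V_1 = 0.6  =>  V_1 = 4.8 V
The requested potential is V_1 = 4.8 V.

Final answer: V_1 = 4.8 V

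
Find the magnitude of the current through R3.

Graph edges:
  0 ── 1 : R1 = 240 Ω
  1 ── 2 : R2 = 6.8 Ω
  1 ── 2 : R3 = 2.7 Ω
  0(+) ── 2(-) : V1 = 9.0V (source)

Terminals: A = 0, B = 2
Nodal analysis, taking node 2 as the 0 V reference.
Source V1 fixes V_0 = 9 V.
KCL at each unknown node (sum of currents leaving = 0; resistances in Ω):
  Node 1: (V_1 - 9)/240 + (V_1 - 0)/6.8 + (V_1 - 0)/2.7 = 0
Collecting terms: 0.5216 × V_1 = 0.0375  =>  V_1 = 0.07189 V
I_R3 = (V_1 - V_2)/R3 = (0.07189 - 0)/2.7 = 0.02663 A
|I_R3| = 0.02663 A

Final answer: |I_R3| = 0.02663 A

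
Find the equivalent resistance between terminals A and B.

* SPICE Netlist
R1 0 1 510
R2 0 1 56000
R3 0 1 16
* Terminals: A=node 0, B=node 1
Reduce the network between node 0 (A) and node 1 (B) by series/parallel combination:
  Rp1 = R1 ‖ R2 ‖ R3 (parallel, all between nodes 0 and 1) = 1/(1/510 + 1/56000 + 1/16) = 15.51 Ω
R_eq = 15.51 Ω

Final answer: 15.51 Ω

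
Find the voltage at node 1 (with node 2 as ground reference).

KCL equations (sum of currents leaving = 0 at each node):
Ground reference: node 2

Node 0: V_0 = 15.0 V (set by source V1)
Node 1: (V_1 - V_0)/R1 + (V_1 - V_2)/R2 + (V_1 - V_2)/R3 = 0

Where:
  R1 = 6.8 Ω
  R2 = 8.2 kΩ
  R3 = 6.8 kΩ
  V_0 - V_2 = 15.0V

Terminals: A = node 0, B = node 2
Nodal analysis, taking node 2 as the 0 V reference.
Source V1 fixes V_0 = 15 V.
KCL at each unknown node (sum of currents leaving = 0; resistances in Ω):
  Node 1: (V_1 - 15)/6.8 + (V_1 - 0)/8200 + (V_1 - 0)/6800 = 0
Collecting terms: 0.1473 × V_1 = 2.206  =>  V_1 = 14.97 V
The requested potential is V_1 = 14.97 V.

Final answer: V_1 = 14.97 V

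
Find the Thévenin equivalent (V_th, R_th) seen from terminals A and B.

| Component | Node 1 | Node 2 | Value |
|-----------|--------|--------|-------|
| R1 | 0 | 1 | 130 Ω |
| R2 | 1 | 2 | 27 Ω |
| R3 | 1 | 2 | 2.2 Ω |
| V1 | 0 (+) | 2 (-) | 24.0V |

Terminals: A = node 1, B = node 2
Step 1 — V_th is the open-circuit voltage V_A - V_B (nothing connected across the terminals).
Nodal analysis, taking node 2 as the 0 V reference.
Source V1 fixes V_0 = 24 V.
KCL at each unknown node (sum of currents leaving = 0; resistances in Ω):
  Node 1: (V_1 - 24)/130 + (V_1 - 0)/27 + (V_1 - 0)/2.2 = 0
Collecting terms: 0.4993 × V_1 = 0.1846  =>  V_1 = 0.3698 V
V_th = V_1 - V_2 = 0.3698 - 0 = 0.3698 V
Step 2 — R_th: zero the source — replace V1 by a short circuit (node 2 merges into node 0) — and find the resistance seen between A (node 1) and B (node 0).
Reduce the network between node 1 (A) and node 0 (B) by series/parallel combination:
  Rp1 = R1 ‖ R2 ‖ R3 (parallel, all between nodes 0 and 1) = 1/(1/130 + 1/27 + 1/2.2) = 2.003 Ω
R_th = 2.003 Ω

Final answer: V_th = 0.3698 V, R_th = 2.003 Ω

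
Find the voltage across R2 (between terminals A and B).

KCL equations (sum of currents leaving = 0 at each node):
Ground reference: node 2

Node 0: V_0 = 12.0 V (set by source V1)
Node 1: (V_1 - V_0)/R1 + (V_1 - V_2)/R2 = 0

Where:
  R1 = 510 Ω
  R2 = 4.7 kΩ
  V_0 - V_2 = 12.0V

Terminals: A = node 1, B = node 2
R1 and R2 are in series across V1 (node 0 → node 1 → node 2), and the output A–B is taken across R2, so this is a voltage divider.
Series current: I = V1/(R1 + R2) = 12/(510 + 4700) = 12/5210 = 0.002303 A
V_R2 = I × R2 = V1 × R2/(R1 + R2) = 12 × 4700/5210 = 10.83 V

Final answer: 10.83 V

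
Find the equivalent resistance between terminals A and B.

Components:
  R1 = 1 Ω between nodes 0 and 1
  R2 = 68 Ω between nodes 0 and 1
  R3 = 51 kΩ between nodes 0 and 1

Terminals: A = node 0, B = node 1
Reduce the network between node 0 (A) and node 1 (B) by series/parallel combination:
  Rp1 = R1 ‖ R2 ‖ R3 (parallel, all between nodes 0 and 1) = 1/(1/1 + 1/68 + 1/51000) = 0.9855 Ω
R_eq = 0.9855 Ω

Final answer: 0.9855 Ω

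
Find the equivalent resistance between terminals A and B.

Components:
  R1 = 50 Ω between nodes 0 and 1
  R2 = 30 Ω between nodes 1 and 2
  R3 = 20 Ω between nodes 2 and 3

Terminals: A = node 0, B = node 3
Reduce the network between node 0 (A) and node 3 (B) by series/parallel combination:
  Rs1 = R1 + R2 (series, joined only at node 1) = 50 + 30 = 80 Ω
  Rs2 = R3 + Rs1 (series, joined only at node 2) = 20 + 80 = 100 Ω
R_eq = 100 Ω

Final answer: 100 Ω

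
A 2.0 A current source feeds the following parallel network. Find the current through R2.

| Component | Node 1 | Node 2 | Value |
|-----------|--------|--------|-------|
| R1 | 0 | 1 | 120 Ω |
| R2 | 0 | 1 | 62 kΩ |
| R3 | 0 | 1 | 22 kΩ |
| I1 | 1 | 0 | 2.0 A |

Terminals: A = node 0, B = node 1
All resistors sit directly between nodes 0 and 1, so they are in parallel and share one voltage V; the full source current 2 A splits among them.
1/R_par = 1/120 + 1/62000 + 1/22000 = 0.008395 S  =>  R_par = 119.1 Ω
V = I × R_par = 2 × 119.1 = 238.2 V
I_R2 = V/R2 = 238.2/62000 = 0.003843 A

Final answer: 0.003843 A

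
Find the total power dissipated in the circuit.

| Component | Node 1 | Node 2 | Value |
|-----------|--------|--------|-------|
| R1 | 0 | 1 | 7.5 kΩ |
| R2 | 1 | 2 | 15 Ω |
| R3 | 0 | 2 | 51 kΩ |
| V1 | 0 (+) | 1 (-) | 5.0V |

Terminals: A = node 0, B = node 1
Nodal analysis, taking node 1 as the 0 V reference.
Source V1 fixes V_0 = 5 V.
KCL at each unknown node (sum of currents leaving = 0; resistances in Ω):
  Node 2: (V_2 - 0)/15 + (V_2 - 5)/51000 = 0
Collecting terms: 0.06669 × V_2 = 0.00009804  =>  V_2 = 0.00147 V
Power in each resistor, P = (ΔV)²/R:
  P_R1 = (5 - 0)²/7500 = 0.003333 W
  P_R2 = (0 - 0.00147)²/15 = 0.0000001441 W
  P_R3 = (5 - 0.00147)²/51000 = 0.0004899 W
P_total = P_R1 + P_R2 + P_R3 = 0.003823 W

Final answer: 0.003823 W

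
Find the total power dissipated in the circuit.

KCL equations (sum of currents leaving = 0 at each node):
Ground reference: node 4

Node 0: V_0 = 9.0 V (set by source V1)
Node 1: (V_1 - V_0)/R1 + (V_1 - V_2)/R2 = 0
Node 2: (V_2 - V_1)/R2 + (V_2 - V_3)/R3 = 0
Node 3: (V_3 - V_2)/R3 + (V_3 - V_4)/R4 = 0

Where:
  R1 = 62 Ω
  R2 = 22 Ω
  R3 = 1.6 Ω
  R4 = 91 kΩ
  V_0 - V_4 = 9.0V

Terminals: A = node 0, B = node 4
Nodal analysis, taking node 4 as the 0 V reference.
Source V1 fixes V_0 = 9 V.
KCL at each unknown node (sum of currents leaving = 0; resistances in Ω):
  Node 1: (V_1 - 9)/62 + (V_1 - V_2)/22 = 0
  Node 2: (V_2 - V_1)/22 + (V_2 - V_3)/1.6 = 0
  Node 3: (V_3 - V_2)/1.6 + (V_3 - 0)/91000 = 0
Collecting terms (coefficients in siemens):
  0.06158·V_1 - 0.04545·V_2 = 0.1452
  0.6705·V_2 - 0.04545·V_1 - 0.625·V_3 = 0
  0.625·V_3 - 0.625·V_2 = 0
Solving these 3 simultaneous equations (Gaussian elimination) gives:
  V_1 = 8.994 V, V_2 = 8.992 V, V_3 = 8.992 V
Power in each resistor, P = (ΔV)²/R:
  P_R1 = (9 - 8.994)²/62 = 0.0000006053 W
  P_R2 = (8.994 - 8.992)²/22 = 0.0000002148 W
  P_R3 = (8.992 - 8.992)²/1.6 = 0.00000001562 W
  P_R4 = (8.992 - 0)²/91000 = 0.0008884 W
P_total = P_R1 + P_R2 + P_R3 + P_R4 = 0.0008893 W

Final answer: 0.0008893 W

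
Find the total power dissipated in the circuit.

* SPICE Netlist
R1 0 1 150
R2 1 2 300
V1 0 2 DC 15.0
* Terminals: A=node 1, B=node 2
Nodal analysis, taking node 2 as the 0 V reference.
Source V1 fixes V_0 = 15 V.
KCL at each unknown node (sum of currents leaving = 0; resistances in Ω):
  Node 1: (V_1 - 15)/150 + (V_1 - 0)/300 = 0
Collecting terms: 0.01 × V_1 = 0.1  =>  V_1 = 10 V
Power in each resistor, P = (ΔV)²/R:
  P_R1 = (15 - 10)²/150 = 0.1667 W
  P_R2 = (10 - 0)²/300 = 0.3333 W
P_total = P_R1 + P_R2 = 0.5 W

Final answer: 0.5 W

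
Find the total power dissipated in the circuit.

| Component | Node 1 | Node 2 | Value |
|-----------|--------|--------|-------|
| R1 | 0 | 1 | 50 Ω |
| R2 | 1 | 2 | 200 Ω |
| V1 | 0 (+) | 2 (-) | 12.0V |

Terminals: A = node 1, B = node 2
Nodal analysis, taking node 2 as the 0 V reference.
Source V1 fixes V_0 = 12 V.
KCL at each unknown node (sum of currents leaving = 0; resistances in Ω):
  Node 1: (V_1 - 12)/50 + (V_1 - 0)/200 = 0
Collecting terms: 0.025 × V_1 = 0.24  =>  V_1 = 9.6 V
Power in each resistor, P = (ΔV)²/R:
  P_R1 = (12 - 9.6)²/50 = 0.1152 W
  P_R2 = (9.6 - 0)²/200 = 0.4608 W
P_total = P_R1 + P_R2 = 0.576 W

Final answer: 0.576 W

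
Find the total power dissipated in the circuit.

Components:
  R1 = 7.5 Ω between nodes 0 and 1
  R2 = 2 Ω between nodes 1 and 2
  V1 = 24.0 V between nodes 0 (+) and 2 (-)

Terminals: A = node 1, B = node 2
Nodal analysis, taking node 2 as the 0 V reference.
Source V1 fixes V_0 = 24 V.
KCL at each unknown node (sum of currents leaving = 0; resistances in Ω):
  Node 1: (V_1 - 24)/7.5 + (V_1 - 0)/2 = 0
Collecting terms: 0.6333 × V_1 = 3.2  =>  V_1 = 5.053 V
Power in each resistor, P = (ΔV)²/R:
  P_R1 = (24 - 5.053)²/7.5 = 47.87 W
  P_R2 = (5.053 - 0)²/2 = 12.76 W
P_total = P_R1 + P_R2 = 60.63 W

Final answer: 60.63 W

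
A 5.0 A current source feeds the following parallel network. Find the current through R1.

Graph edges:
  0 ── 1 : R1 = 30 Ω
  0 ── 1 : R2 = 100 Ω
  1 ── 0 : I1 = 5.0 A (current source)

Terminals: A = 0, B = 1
All resistors sit directly between nodes 0 and 1, so they are in parallel and share one voltage V; the full source current 5 A splits among them.
1/R_par = 1/30 + 1/100 = 0.04333 S  =>  R_par = 23.08 Ω
V = I × R_par = 5 × 23.08 = 115.4 V
I_R1 = V/R1 = 115.4/30 = 3.846 A

Final answer: 3.846 A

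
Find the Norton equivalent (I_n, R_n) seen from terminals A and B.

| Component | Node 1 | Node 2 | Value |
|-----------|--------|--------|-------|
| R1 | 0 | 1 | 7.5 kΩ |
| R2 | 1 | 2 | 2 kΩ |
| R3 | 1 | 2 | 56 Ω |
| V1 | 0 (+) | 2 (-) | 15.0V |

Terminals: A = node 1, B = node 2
Find the Thévenin equivalent first; then I_n = V_th/R_th and R_n = R_th.
Step 1 — V_th is the open-circuit voltage V_A - V_B (nothing connected across the terminals).
Nodal analysis, taking node 2 as the 0 V reference.
Source V1 fixes V_0 = 15 V.
KCL at each unknown node (sum of currents leaving = 0; resistances in Ω):
  Node 1: (V_1 - 15)/7500 + (V_1 - 0)/2000 + (V_1 - 0)/56 = 0
Collecting terms: 0.01849 × V_1 = 0.002  =>  V_1 = 0.1082 V
V_th = V_1 - V_2 = 0.1082 - 0 = 0.1082 V
Step 2 — R_th: zero the source — replace V1 by a short circuit (node 2 merges into node 0) — and find the resistance seen between A (node 1) and B (node 0).
Reduce the network between node 1 (A) and node 0 (B) by series/parallel combination:
  Rp1 = R1 ‖ R2 ‖ R3 (parallel, all between nodes 0 and 1) = 1/(1/7500 + 1/2000 + 1/56) = 54.08 Ω
R_th = 54.08 Ω
I_n = V_th/R_th = 0.1082/54.08 = 0.002 A, and R_n = R_th = 54.08 Ω

Final answer: I_n = 0.002 A, R_n = 54.08 Ω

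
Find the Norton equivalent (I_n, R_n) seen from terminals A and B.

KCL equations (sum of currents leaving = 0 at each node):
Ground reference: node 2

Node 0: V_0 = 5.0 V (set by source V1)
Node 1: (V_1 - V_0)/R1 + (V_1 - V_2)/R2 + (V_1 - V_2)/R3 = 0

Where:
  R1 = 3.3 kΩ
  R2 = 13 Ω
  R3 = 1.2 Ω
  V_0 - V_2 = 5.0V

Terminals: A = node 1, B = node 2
Find the Thévenin equivalent first; then I_n = V_th/R_th and R_n = R_th.
Step 1 — V_th is the open-circuit voltage V_A - V_B (nothing connected across the terminals).
Nodal analysis, taking node 2 as the 0 V reference.
Source V1 fixes V_0 = 5 V.
KCL at each unknown node (sum of currents leaving = 0; resistances in Ω):
  Node 1: (V_1 - 5)/3300 + (V_1 - 0)/13 + (V_1 - 0)/1.2 = 0
Collecting terms: 0.9106 × V_1 = 0.001515  =>  V_1 = 0.001664 V
V_th = V_1 - V_2 = 0.001664 - 0 = 0.001664 V
Step 2 — R_th: zero the source — replace V1 by a short circuit (node 2 merges into node 0) — and find the resistance seen between A (node 1) and B (node 0).
Reduce the network between node 1 (A) and node 0 (B) by series/parallel combination:
  Rp1 = R1 ‖ R2 ‖ R3 (parallel, all between nodes 0 and 1) = 1/(1/3300 + 1/13 + 1/1.2) = 1.098 Ω
R_th = 1.098 Ω
I_n = V_th/R_th = 0.001664/1.098 = 0.001515 A, and R_n = R_th = 1.098 Ω

Final answer: I_n = 0.001515 A, R_n = 1.098 Ω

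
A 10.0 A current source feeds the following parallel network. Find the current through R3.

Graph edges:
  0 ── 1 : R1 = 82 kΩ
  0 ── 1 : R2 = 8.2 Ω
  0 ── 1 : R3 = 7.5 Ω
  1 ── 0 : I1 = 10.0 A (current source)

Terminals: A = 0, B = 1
All resistors sit directly between nodes 0 and 1, so they are in parallel and share one voltage V; the full source current 10 A splits among them.
1/R_par = 1/82000 + 1/8.2 + 1/7.5 = 0.2553 S  =>  R_par = 3.917 Ω
V = I × R_par = 10 × 3.917 = 39.17 V
I_R3 = V/R3 = 39.17/7.5 = 5.223 A

Final answer: 5.223 A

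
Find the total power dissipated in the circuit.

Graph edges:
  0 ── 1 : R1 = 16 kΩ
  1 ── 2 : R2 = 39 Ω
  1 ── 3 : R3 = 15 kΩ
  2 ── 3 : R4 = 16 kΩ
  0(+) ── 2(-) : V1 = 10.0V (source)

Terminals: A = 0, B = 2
Nodal analysis, taking node 2 as the 0 V reference.
Source V1 fixes V_0 = 10 V.
KCL at each unknown node (sum of currents leaving = 0; resistances in Ω):
  Node 1: (V_1 - 10)/16000 + (V_1 - 0)/39 + (V_1 - V_3)/15000 = 0
  Node 3: (V_3 - V_1)/15000 + (V_3 - 0)/16000 = 0
Collecting terms (coefficients in siemens):
  0.02577·V_1 - 0.00006667·V_3 = 0.000625
  0.0001292·V_3 - 0.00006667·V_1 = 0
Determinant D = (0.02577)(0.0001292) - (-0.00006667)(-0.00006667) = 0.000003324
V_1 = [(0.000625)(0.0001292) - (-0.00006667)(0)]/D = 0.02429 V
V_3 = [(0.02577)(0) - (0.000625)(-0.00006667)]/D = 0.01253 V
Power in each resistor, P = (ΔV)²/R:
  P_R1 = (10 - 0.02429)²/16000 = 0.00622 W
  P_R2 = (0.02429 - 0)²/39 = 0.00001512 W
  P_R3 = (0.02429 - 0.01253)²/15000 = 0.000000009206 W
  P_R4 = (0 - 0.01253)²/16000 = 0.000000009819 W
P_total = P_R1 + P_R2 + P_R3 + P_R4 = 0.006235 W

Final answer: 0.006235 W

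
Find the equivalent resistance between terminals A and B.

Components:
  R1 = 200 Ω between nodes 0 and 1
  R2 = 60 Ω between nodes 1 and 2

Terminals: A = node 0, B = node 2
Reduce the network between node 0 (A) and node 2 (B) by series/parallel combination:
  Rs1 = R1 + R2 (series, joined only at node 1) = 200 + 60 = 260 Ω
R_eq = 260 Ω

Final answer: 260 Ω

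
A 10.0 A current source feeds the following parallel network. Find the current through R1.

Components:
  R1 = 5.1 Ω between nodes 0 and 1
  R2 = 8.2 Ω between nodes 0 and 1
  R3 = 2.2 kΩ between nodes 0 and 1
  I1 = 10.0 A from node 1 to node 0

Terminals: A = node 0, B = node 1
All resistors sit directly between nodes 0 and 1, so they are in parallel and share one voltage V; the full source current 10 A splits among them.
1/R_par = 1/5.1 + 1/8.2 + 1/2200 = 0.3185 S  =>  R_par = 3.14 Ω
V = I × R_par = 10 × 3.14 = 31.4 V
I_R1 = V/R1 = 31.4/5.1 = 6.157 A

Final answer: 6.157 A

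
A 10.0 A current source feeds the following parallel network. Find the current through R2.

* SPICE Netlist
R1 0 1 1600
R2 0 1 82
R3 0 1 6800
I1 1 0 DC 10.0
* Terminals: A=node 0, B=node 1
All resistors sit directly between nodes 0 and 1, so they are in parallel and share one voltage V; the full source current 10 A splits among them.
1/R_par = 1/1600 + 1/82 + 1/6800 = 0.01297 S  =>  R_par = 77.12 Ω
V = I × R_par = 10 × 77.12 = 771.2 V
I_R2 = V/R2 = 771.2/82 = 9.405 A

Final answer: 9.405 A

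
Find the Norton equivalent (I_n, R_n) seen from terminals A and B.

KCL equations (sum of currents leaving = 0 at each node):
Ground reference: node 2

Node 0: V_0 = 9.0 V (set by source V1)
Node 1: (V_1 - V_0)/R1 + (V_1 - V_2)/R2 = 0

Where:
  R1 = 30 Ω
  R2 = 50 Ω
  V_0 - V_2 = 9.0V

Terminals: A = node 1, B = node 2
Find the Thévenin equivalent first; then I_n = V_th/R_th and R_n = R_th.
Step 1 — V_th is the open-circuit voltage V_A - V_B (nothing connected across the terminals).
Nodal analysis, taking node 2 as the 0 V reference.
Source V1 fixes V_0 = 9 V.
KCL at each unknown node (sum of currents leaving = 0; resistances in Ω):
  Node 1: (V_1 - 9)/30 + (V_1 - 0)/50 = 0
Collecting terms: 0.05333 × V_1 = 0.3  =>  V_1 = 5.625 V
V_th = V_1 - V_2 = 5.625 - 0 = 5.625 V
Step 2 — R_th: zero the source — replace V1 by a short circuit (node 2 merges into node 0) — and find the resistance seen between A (node 1) and B (node 0).
Reduce the network between node 1 (A) and node 0 (B) by series/parallel combination:
  Rp1 = R1 ‖ R2 (parallel, both between nodes 0 and 1) = 1/(1/30 + 1/50) = 18.75 Ω
R_th = 18.75 Ω
I_n = V_th/R_th = 5.625/18.75 = 0.3 A, and R_n = R_th = 18.75 Ω

Final answer: I_n = 0.3 A, R_n = 18.75 Ω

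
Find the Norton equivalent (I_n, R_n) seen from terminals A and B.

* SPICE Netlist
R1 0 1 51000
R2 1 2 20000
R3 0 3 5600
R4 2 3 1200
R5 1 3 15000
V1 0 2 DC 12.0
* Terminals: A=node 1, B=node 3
Find the Thévenin equivalent first; then I_n = V_th/R_th and R_n = R_th.
Step 1 — V_th is the open-circuit voltage V_A - V_B (nothing connected across the terminals).
Nodal analysis, taking node 2 as the 0 V reference.
Source V1 fixes V_0 = 12 V.
KCL at each unknown node (sum of currents leaving = 0; resistances in Ω):
  Node 1: (V_1 - 12)/51000 + (V_1 - 0)/20000 + (V_1 - V_3)/15000 = 0
  Node 3: (V_3 - 12)/5600 + (V_3 - 0)/1200 + (V_3 - V_1)/15000 = 0
Collecting terms (coefficients in siemens):
  0.0001363·V_1 - 0.00006667·V_3 = 0.0002353
  0.001079·V_3 - 0.00006667·V_1 = 0.002143
Determinant D = (0.0001363)(0.001079) - (-0.00006667)(-0.00006667) = 0.0000001425
V_1 = [(0.0002353)(0.001079) - (-0.00006667)(0.002143)]/D = 2.783 V
V_3 = [(0.0001363)(0.002143) - (0.0002353)(-0.00006667)]/D = 2.159 V
V_th = V_1 - V_3 = 2.783 - 2.159 = 0.6239 V
Step 2 — R_th: zero the source — replace V1 by a short circuit (node 2 merges into node 0) — and find the resistance seen between A (node 1) and B (node 3).
Reduce the network between node 1 (A) and node 3 (B) by series/parallel combination:
  Rp1 = R1 ‖ R2 (parallel, both between nodes 0 and 1) = 1/(1/51000 + 1/20000) = 14370 Ω
  Rp2 = R3 ‖ R4 (parallel, both between nodes 0 and 3) = 1/(1/5600 + 1/1200) = 988.2 Ω
  Rs1 = Rp1 + Rp2 (series, joined only at node 0) = 14370 + 988.2 = 15350 Ω
  Rp3 = R5 ‖ Rs1 (parallel, both between nodes 1 and 3) = 1/(1/15000 + 1/15350) = 7588 Ω
R_th = 7.588 kΩ
I_n = V_th/R_th = 0.6239/7588 = 0.00008223 A, and R_n = R_th = 7.588 kΩ

Final answer: I_n = 8.223e-05 A, R_n = 7.588 kΩ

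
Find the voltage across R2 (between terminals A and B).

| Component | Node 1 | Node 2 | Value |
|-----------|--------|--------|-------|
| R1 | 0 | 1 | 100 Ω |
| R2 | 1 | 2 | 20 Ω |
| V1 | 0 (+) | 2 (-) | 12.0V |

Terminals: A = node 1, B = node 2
R1 and R2 are in series across V1 (node 0 → node 1 → node 2), and the output A–B is taken across R2, so this is a voltage divider.
Series current: I = V1/(R1 + R2) = 12/(100 + 20) = 12/120 = 0.1 A
V_R2 = I × R2 = V1 × R2/(R1 + R2) = 12 × 20/120 = 2 V

Final answer: 2 V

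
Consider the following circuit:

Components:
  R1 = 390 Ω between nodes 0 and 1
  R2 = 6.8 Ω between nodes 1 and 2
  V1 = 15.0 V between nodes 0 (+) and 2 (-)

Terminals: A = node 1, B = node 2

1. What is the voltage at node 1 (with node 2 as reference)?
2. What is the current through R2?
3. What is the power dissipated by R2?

Nodal analysis, taking node 2 as the 0 V reference.
Source V1 fixes V_0 = 15 V.
KCL at each unknown node (sum of currents leaving = 0; resistances in Ω):
  Node 1: (V_1 - 15)/390 + (V_1 - 0)/6.8 = 0
Collecting terms: 0.1496 × V_1 = 0.03846  =>  V_1 = 0.2571 V
Part 1:
  Read off the nodal solution: V_1 = 0.2571 V
Part 2:
  I_R2 = (V_1 - V_2)/R2 = (0.2571 - 0)/6.8 = 0.0378 A
  Magnitude: I_R2 = 0.0378 A
Part 3:
  I_R2 = (V_1 - V_2)/R2 = (0.2571 - 0)/6.8 = 0.0378 A
  P_R2 = I_R2² × R2 = (0.0378)² × 6.8 = 0.009717 W

Final answers:
1. V_1 = 0.2571 V
2. I_R2 = 0.0378 A
3. P_R2 = 0.009717 W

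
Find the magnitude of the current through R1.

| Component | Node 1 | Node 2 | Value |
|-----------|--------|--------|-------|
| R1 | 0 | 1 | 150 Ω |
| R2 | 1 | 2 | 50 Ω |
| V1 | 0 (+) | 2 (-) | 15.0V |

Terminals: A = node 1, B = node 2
Nodal analysis, taking node 2 as the 0 V reference.
Source V1 fixes V_0 = 15 V.
KCL at each unknown node (sum of currents leaving = 0; resistances in Ω):
  Node 1: (V_1 - 15)/150 + (V_1 - 0)/50 = 0
Collecting terms: 0.02667 × V_1 = 0.1  =>  V_1 = 3.75 V
I_R1 = (V_0 - V_1)/R1 = (15 - 3.75)/150 = 0.075 A
|I_R1| = 0.075 A

Final answer: |I_R1| = 0.075 A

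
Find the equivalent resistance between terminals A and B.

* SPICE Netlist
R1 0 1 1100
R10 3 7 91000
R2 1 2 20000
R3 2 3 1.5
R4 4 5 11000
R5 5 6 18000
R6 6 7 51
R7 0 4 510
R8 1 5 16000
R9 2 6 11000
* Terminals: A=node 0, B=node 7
The network is not a plain series/parallel combination. Inject a 1 A test current into terminal A (node 0) and return it from terminal B (node 7); then R_eq = V_A / (1 A).
Nodal analysis, taking node 7 as the 0 V reference.
Current source I_test pushes 1 A into node 0 and draws it out of node 7.
KCL at each unknown node (sum of currents leaving = 0; resistances in Ω):
  Node 0: (V_0 - V_1)/1100 + (V_0 - V_4)/510 - 1 = 0
  Node 1: (V_1 - V_0)/1100 + (V_1 - V_2)/20000 + (V_1 - V_5)/16000 = 0
  Node 2: (V_2 - V_1)/20000 + (V_2 - V_3)/1.5 + (V_2 - V_6)/11000 = 0
  Node 3: (V_3 - V_2)/1.5 + (V_3 - 0)/91000 = 0
  Node 4: (V_4 - V_0)/510 + (V_4 - V_5)/11000 = 0
  Node 5: (V_5 - V_1)/16000 + (V_5 - V_4)/11000 + (V_5 - V_6)/18000 = 0
  Node 6: (V_6 - V_2)/11000 + (V_6 - V_5)/18000 + (V_6 - 0)/51 = 0
Collecting terms (coefficients in siemens):
  0.00287·V_0 - 0.0009091·V_1 - 0.001961·V_4 = 1
  0.001022·V_1 - 0.0009091·V_0 - 0.00005·V_2 - 0.0000625·V_5 = 0
  0.6668·V_2 - 0.00005·V_1 - 0.6667·V_3 - 0.00009091·V_6 = 0
  0.6667·V_3 - 0.6667·V_2 = 0
  0.002052·V_4 - 0.001961·V_0 - 0.00009091·V_5 = 0
  0.000209·V_5 - 0.0000625·V_1 - 0.00009091·V_4 - 0.00005556·V_6 = 0
  0.01975·V_6 - 0.00009091·V_2 - 0.00005556·V_5 = 0
Solving these 7 simultaneous equations (Gaussian elimination) gives:
  V_0 = 14040 V, V_1 = 13320 V, V_2 = 4415 V, V_3 = 4415 V
  V_4 = 13860 V, V_5 = 10030 V, V_6 = 48.53 V
R_eq = V_0 / 1 A = 14040 Ω = 14.04 kΩ

Final answer: 14.04 kΩ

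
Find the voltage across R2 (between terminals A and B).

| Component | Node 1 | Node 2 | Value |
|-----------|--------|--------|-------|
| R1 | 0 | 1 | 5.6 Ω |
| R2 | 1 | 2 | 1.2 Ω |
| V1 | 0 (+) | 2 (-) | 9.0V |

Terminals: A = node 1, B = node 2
R1 and R2 are in series across V1 (node 0 → node 1 → node 2), and the output A–B is taken across R2, so this is a voltage divider.
Series current: I = V1/(R1 + R2) = 9/(5.6 + 1.2) = 9/6.8 = 1.324 A
V_R2 = I × R2 = V1 × R2/(R1 + R2) = 9 × 1.2/6.8 = 1.588 V

Final answer: 1.588 V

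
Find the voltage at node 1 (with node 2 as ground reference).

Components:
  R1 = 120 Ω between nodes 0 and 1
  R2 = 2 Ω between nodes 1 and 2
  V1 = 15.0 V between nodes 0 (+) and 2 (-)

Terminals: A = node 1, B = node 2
Nodal analysis, taking node 2 as the 0 V reference.
Source V1 fixes V_0 = 15 V.
KCL at each unknown node (sum of currents leaving = 0; resistances in Ω):
  Node 1: (V_1 - 15)/120 + (V_1 - 0)/2 = 0
Collecting terms: 0.5083 × V_1 = 0.125  =>  V_1 = 0.2459 V
The requested potential is V_1 = 0.2459 V.

Final answer: V_1 = 0.2459 V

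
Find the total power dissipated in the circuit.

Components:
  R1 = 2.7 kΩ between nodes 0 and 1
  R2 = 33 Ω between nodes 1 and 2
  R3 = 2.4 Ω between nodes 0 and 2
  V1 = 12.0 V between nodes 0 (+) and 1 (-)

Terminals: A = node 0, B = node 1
Nodal analysis, taking node 1 as the 0 V reference.
Source V1 fixes V_0 = 12 V.
KCL at each unknown node (sum of currents leaving = 0; resistances in Ω):
  Node 2: (V_2 - 0)/33 + (V_2 - 12)/2.4 = 0
Collecting terms: 0.447 × V_2 = 5  =>  V_2 = 11.19 V
Power in each resistor, P = (ΔV)²/R:
  P_R1 = (12 - 0)²/2700 = 0.05333 W
  P_R2 = (0 - 11.19)²/33 = 3.792 W
  P_R3 = (12 - 11.19)²/2.4 = 0.2758 W
P_total = P_R1 + P_R2 + P_R3 = 4.121 W

Final answer: 4.121 W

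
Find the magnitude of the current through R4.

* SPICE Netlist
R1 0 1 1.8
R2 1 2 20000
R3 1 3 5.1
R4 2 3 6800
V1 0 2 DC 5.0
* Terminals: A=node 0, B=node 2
Nodal analysis, taking node 2 as the 0 V reference.
Source V1 fixes V_0 = 5 V.
KCL at each unknown node (sum of currents leaving = 0; resistances in Ω):
  Node 1: (V_1 - 5)/1.8 + (V_1 - 0)/20000 + (V_1 - V_3)/5.1 = 0
  Node 3: (V_3 - V_1)/5.1 + (V_3 - 0)/6800 = 0
Collecting terms (coefficients in siemens):
  0.7517·V_1 - 0.1961·V_3 = 2.778
  0.1962·V_3 - 0.1961·V_1 = 0
Determinant D = (0.7517)(0.1962) - (-0.1961)(-0.1961) = 0.1091
V_1 = [(2.778)(0.1962) - (-0.1961)(0)]/D = 4.998 V
V_3 = [(0.7517)(0) - (2.778)(-0.1961)]/D = 4.994 V
I_R4 = (V_2 - V_3)/R4 = (0 - 4.994)/6800 = -0.0007345 A
|I_R4| = 0.0007345 A

Final answer: |I_R4| = 0.0007345 A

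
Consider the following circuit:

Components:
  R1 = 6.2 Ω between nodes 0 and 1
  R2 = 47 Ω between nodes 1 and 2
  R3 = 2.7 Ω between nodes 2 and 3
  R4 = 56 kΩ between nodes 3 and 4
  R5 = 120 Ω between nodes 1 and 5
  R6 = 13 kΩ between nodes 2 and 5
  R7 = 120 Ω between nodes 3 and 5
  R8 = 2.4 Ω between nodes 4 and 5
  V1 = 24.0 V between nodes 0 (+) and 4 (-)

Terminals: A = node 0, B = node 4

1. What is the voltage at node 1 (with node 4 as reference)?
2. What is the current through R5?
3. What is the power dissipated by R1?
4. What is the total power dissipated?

Nodal analysis, taking node 4 as the 0 V reference.
Source V1 fixes V_0 = 24 V.
KCL at each unknown node (sum of currents leaving = 0; resistances in Ω):
  Node 1: (V_1 - 24)/6.2 + (V_1 - V_2)/47 + (V_1 - V_5)/120 = 0
  Node 2: (V_2 - V_1)/47 + (V_2 - V_3)/2.7 + (V_2 - V_5)/13000 = 0
  Node 3: (V_3 - V_2)/2.7 + (V_3 - 0)/56000 + (V_3 - V_5)/120 = 0
  Node 5: (V_5 - V_1)/120 + (V_5 - V_2)/13000 + (V_5 - V_3)/120 + (V_5 - 0)/2.4 = 0
Collecting terms (coefficients in siemens):
  0.1909·V_1 - 0.02128·V_2 - 0.008333·V_5 = 3.871
  0.3917·V_2 - 0.02128·V_1 - 0.3704·V_3 - 0.00007692·V_5 = 0
  0.3787·V_3 - 0.3704·V_2 - 0.008333·V_5 = 0
  0.4334·V_5 - 0.008333·V_1 - 0.00007692·V_2 - 0.008333·V_3 = 0
Solving these 4 simultaneous equations (Gaussian elimination) gives:
  V_1 = 22.11 V, V_2 = 16.14 V, V_3 = 15.8 V, V_5 = 0.7317 V
Part 1:
  Read off the nodal solution: V_1 = 22.11 V
Part 2:
  I_R5 = (V_1 - V_5)/R5 = (22.11 - 0.7317)/120 = 0.1781 A
  Magnitude: I_R5 = 0.1781 A
Part 3:
  I_R1 = (V_0 - V_1)/R1 = (24 - 22.11)/6.2 = 0.3052 A
  P_R1 = I_R1² × R1 = (0.3052)² × 6.2 = 0.5774 W
Part 4:
  Power in each resistor, P = (ΔV)²/R:
    P_R1 = (24 - 22.11)²/6.2 = 0.5774 W
    P_R2 = (22.11 - 16.14)²/47 = 0.7583 W
    P_R3 = (16.14 - 15.8)²/2.7 = 0.04275 W
    P_R4 = (15.8 - 0)²/56000 = 0.004457 W
    P_R5 = (22.11 - 0.7317)²/120 = 3.808 W
    P_R6 = (16.14 - 0.7317)²/13000 = 0.01826 W
    P_R7 = (15.8 - 0.7317)²/120 = 1.892 W
    P_R8 = (0 - 0.7317)²/2.4 = 0.2231 W
  P_total = P_R1 + P_R2 + P_R3 + P_R4 + P_R5 + P_R6 + P_R7 + P_R8 = 7.324 W

Final answers:
1. V_1 = 22.11 V
2. I_R5 = 0.1781 A
3. P_R1 = 0.5774 W
4. P_total = 7.324 W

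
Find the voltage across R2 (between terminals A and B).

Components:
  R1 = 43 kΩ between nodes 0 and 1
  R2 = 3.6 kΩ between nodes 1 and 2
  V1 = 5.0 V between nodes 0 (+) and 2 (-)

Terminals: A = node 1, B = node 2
R1 and R2 are in series across V1 (node 0 → node 1 → node 2), and the output A–B is taken across R2, so this is a voltage divider.
Series current: I = V1/(R1 + R2) = 5/(43000 + 3600) = 5/46600 = 0.0001073 A
V_R2 = I × R2 = V1 × R2/(R1 + R2) = 5 × 3600/46600 = 0.3863 V

Final answer: 0.3863 V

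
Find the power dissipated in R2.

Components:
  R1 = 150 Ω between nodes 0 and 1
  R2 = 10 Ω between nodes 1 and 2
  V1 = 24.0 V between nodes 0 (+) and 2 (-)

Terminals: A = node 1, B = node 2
Nodal analysis, taking node 2 as the 0 V reference.
Source V1 fixes V_0 = 24 V.
KCL at each unknown node (sum of currents leaving = 0; resistances in Ω):
  Node 1: (V_1 - 24)/150 + (V_1 - 0)/10 = 0
Collecting terms: 0.1067 × V_1 = 0.16  =>  V_1 = 1.5 V
I_R2 = (V_1 - V_2)/R2 = (1.5 - 0)/10 = 0.15 A
P_R2 = I_R2² × R2 = (0.15)² × 10 = 0.225 W

Final answer: 0.225 W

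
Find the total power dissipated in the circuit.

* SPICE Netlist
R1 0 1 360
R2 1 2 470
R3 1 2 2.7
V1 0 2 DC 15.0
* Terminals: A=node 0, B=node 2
Nodal analysis, taking node 2 as the 0 V reference.
Source V1 fixes V_0 = 15 V.
KCL at each unknown node (sum of currents leaving = 0; resistances in Ω):
  Node 1: (V_1 - 15)/360 + (V_1 - 0)/470 + (V_1 - 0)/2.7 = 0
Collecting terms: 0.3753 × V_1 = 0.04167  =>  V_1 = 0.111 V
Power in each resistor, P = (ΔV)²/R:
  P_R1 = (15 - 0.111)²/360 = 0.6158 W
  P_R2 = (0.111 - 0)²/470 = 0.00002623 W
  P_R3 = (0.111 - 0)²/2.7 = 0.004566 W
P_total = P_R1 + P_R2 + P_R3 = 0.6204 W

Final answer: 0.6204 W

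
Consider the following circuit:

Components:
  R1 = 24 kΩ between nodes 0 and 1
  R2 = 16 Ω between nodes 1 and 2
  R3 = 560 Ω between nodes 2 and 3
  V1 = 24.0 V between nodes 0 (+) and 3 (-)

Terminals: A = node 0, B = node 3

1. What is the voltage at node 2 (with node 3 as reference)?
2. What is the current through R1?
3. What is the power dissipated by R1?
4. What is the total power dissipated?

Nodal analysis, taking node 3 as the 0 V reference.
Source V1 fixes V_0 = 24 V.
KCL at each unknown node (sum of currents leaving = 0; resistances in Ω):
  Node 1: (V_1 - 24)/24000 + (V_1 - V_2)/16 = 0
  Node 2: (V_2 - V_1)/16 + (V_2 - 0)/560 = 0
Collecting terms (coefficients in siemens):
  0.06254·V_1 - 0.0625·V_2 = 0.001
  0.06429·V_2 - 0.0625·V_1 = 0
Determinant D = (0.06254)(0.06429) - (-0.0625)(-0.0625) = 0.0001143
V_1 = [(0.001)(0.06429) - (-0.0625)(0)]/D = 0.5625 V
V_2 = [(0.06254)(0) - (0.001)(-0.0625)]/D = 0.5469 V
Part 1:
  Read off the nodal solution: V_2 = 0.5469 V
Part 2:
  I_R1 = (V_0 - V_1)/R1 = (24 - 0.5625)/24000 = 0.0009766 A
  Magnitude: I_R1 = 0.0009766 A
Part 3:
  I_R1 = (V_0 - V_1)/R1 = (24 - 0.5625)/24000 = 0.0009766 A
  P_R1 = I_R1² × R1 = (0.0009766)² × 24000 = 0.02289 W
Part 4:
  Power in each resistor, P = (ΔV)²/R:
    P_R1 = (24 - 0.5625)²/24000 = 0.02289 W
    P_R2 = (0.5625 - 0.5469)²/16 = 0.00001526 W
    P_R3 = (0.5469 - 0)²/560 = 0.0005341 W
  P_total = P_R1 + P_R2 + P_R3 = 0.02344 W

Final answers:
1. V_2 = 0.5469 V
2. I_R1 = 0.0009766 A
3. P_R1 = 0.02289 W
4. P_total = 0.02344 W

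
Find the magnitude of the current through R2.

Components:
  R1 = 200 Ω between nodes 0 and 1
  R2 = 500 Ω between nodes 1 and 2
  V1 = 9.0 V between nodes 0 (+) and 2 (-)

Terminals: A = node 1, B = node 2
Nodal analysis, taking node 2 as the 0 V reference.
Source V1 fixes V_0 = 9 V.
KCL at each unknown node (sum of currents leaving = 0; resistances in Ω):
  Node 1: (V_1 - 9)/200 + (V_1 - 0)/500 = 0
Collecting terms: 0.007 × V_1 = 0.045  =>  V_1 = 6.429 V
I_R2 = (V_1 - V_2)/R2 = (6.429 - 0)/500 = 0.01286 A
|I_R2| = 0.01286 A

Final answer: |I_R2| = 0.01286 A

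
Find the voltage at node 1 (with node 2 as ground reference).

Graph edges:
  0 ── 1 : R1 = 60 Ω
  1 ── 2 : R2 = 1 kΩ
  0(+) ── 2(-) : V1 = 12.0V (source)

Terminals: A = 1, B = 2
Nodal analysis, taking node 2 as the 0 V reference.
Source V1 fixes V_0 = 12 V.
KCL at each unknown node (sum of currents leaving = 0; resistances in Ω):
  Node 1: (V_1 - 12)/60 + (V_1 - 0)/1000 = 0
Collecting terms: 0.01767 × V_1 = 0.2  =>  V_1 = 11.32 V
The requested potential is V_1 = 11.32 V.

Final answer: V_1 = 11.32 V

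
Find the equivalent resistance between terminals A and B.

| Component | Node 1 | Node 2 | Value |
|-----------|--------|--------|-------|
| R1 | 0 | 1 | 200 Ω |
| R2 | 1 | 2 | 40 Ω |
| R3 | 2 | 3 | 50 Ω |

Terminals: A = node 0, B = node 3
Reduce the network between node 0 (A) and node 3 (B) by series/parallel combination:
  Rs1 = R1 + R2 (series, joined only at node 1) = 200 + 40 = 240 Ω
  Rs2 = R3 + Rs1 (series, joined only at node 2) = 50 + 240 = 290 Ω
R_eq = 290 Ω

Final answer: 290 Ω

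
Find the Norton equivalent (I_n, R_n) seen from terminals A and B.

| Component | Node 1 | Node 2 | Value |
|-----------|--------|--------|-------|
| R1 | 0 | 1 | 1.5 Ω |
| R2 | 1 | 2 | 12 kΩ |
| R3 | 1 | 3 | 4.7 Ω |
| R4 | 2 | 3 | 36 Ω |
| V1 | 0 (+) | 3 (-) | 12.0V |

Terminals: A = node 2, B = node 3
Find the Thévenin equivalent first; then I_n = V_th/R_th and R_n = R_th.
Step 1 — V_th is the open-circuit voltage V_A - V_B (nothing connected across the terminals).
Nodal analysis, taking node 3 as the 0 V reference.
Source V1 fixes V_0 = 12 V.
KCL at each unknown node (sum of currents leaving = 0; resistances in Ω):
  Node 1: (V_1 - 12)/1.5 + (V_1 - V_2)/12000 + (V_1 - 0)/4.7 = 0
  Node 2: (V_2 - V_1)/12000 + (V_2 - 0)/36 = 0
Collecting terms (coefficients in siemens):
  0.8795·V_1 - 0.00008333·V_2 = 8
  0.02786·V_2 - 0.00008333·V_1 = 0
Determinant D = (0.8795)(0.02786) - (-0.00008333)(-0.00008333) = 0.0245
V_1 = [(8)(0.02786) - (-0.00008333)(0)]/D = 9.096 V
V_2 = [(0.8795)(0) - (8)(-0.00008333)]/D = 0.02721 V
V_th = V_2 - V_3 = 0.02721 - 0 = 0.02721 V
Step 2 — R_th: zero the source — replace V1 by a short circuit (node 3 merges into node 0) — and find the resistance seen between A (node 2) and B (node 0).
Reduce the network between node 2 (A) and node 0 (B) by series/parallel combination:
  Rp1 = R1 ‖ R3 (parallel, both between nodes 0 and 1) = 1/(1/1.5 + 1/4.7) = 1.137 Ω
  Rs1 = R2 + Rp1 (series, joined only at node 1) = 12000 + 1.137 = 12000 Ω
  Rp2 = R4 ‖ Rs1 (parallel, both between nodes 0 and 2) = 1/(1/36 + 1/12000) = 35.89 Ω
R_th = 35.89 Ω
I_n = V_th/R_th = 0.02721/35.89 = 0.000758 A, and R_n = R_th = 35.89 Ω

Final answer: I_n = 0.000758 A, R_n = 35.89 Ω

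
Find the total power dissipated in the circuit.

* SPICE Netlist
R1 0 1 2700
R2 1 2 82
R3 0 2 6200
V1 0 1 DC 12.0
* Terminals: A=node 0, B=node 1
Nodal analysis, taking node 1 as the 0 V reference.
Source V1 fixes V_0 = 12 V.
KCL at each unknown node (sum of currents leaving = 0; resistances in Ω):
  Node 2: (V_2 - 0)/82 + (V_2 - 12)/6200 = 0
Collecting terms: 0.01236 × V_2 = 0.001935  =>  V_2 = 0.1566 V
Power in each resistor, P = (ΔV)²/R:
  P_R1 = (12 - 0)²/2700 = 0.05333 W
  P_R2 = (0 - 0.1566)²/82 = 0.0002992 W
  P_R3 = (12 - 0.1566)²/6200 = 0.02262 W
P_total = P_R1 + P_R2 + P_R3 = 0.07626 W

Final answer: 0.07626 W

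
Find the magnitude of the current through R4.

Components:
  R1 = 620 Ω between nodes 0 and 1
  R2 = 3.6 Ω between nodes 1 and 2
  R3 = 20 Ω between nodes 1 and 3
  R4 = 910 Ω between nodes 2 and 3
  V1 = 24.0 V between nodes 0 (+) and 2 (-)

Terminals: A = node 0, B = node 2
Nodal analysis, taking node 2 as the 0 V reference.
Source V1 fixes V_0 = 24 V.
KCL at each unknown node (sum of currents leaving = 0; resistances in Ω):
  Node 1: (V_1 - 24)/620 + (V_1 - 0)/3.6 + (V_1 - V_3)/20 = 0
  Node 3: (V_3 - V_1)/20 + (V_3 - 0)/910 = 0
Collecting terms (coefficients in siemens):
  0.3294·V_1 - 0.05·V_3 = 0.03871
  0.0511·V_3 - 0.05·V_1 = 0
Determinant D = (0.3294)(0.0511) - (-0.05)(-0.05) = 0.01433
V_1 = [(0.03871)(0.0511) - (-0.05)(0)]/D = 0.138 V
V_3 = [(0.3294)(0) - (0.03871)(-0.05)]/D = 0.1351 V
I_R4 = (V_2 - V_3)/R4 = (0 - 0.1351)/910 = -0.0001484 A
|I_R4| = 0.0001484 A

Final answer: |I_R4| = 0.0001484 A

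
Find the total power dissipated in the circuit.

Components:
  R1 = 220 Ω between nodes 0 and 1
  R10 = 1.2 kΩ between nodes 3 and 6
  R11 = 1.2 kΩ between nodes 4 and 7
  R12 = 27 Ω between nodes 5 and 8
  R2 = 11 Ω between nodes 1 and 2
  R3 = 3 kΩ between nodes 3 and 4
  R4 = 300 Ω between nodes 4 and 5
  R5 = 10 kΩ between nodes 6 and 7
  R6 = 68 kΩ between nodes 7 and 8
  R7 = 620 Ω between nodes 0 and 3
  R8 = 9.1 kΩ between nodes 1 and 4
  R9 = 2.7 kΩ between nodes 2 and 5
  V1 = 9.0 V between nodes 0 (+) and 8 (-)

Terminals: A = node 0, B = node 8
Nodal analysis, taking node 8 as the 0 V reference.
Source V1 fixes V_0 = 9 V.
KCL at each unknown node (sum of currents leaving = 0; resistances in Ω):
  Node 1: (V_1 - 9)/220 + (V_1 - V_2)/11 + (V_1 - V_4)/9100 = 0
  Node 2: (V_2 - V_1)/11 + (V_2 - V_5)/2700 = 0
  Node 3: (V_3 - V_4)/3000 + (V_3 - 9)/620 + (V_3 - V_6)/1200 = 0
  Node 4: (V_4 - V_3)/3000 + (V_4 - V_5)/300 + (V_4 - V_1)/9100 + (V_4 - V_7)/1200 = 0
  Node 5: (V_5 - V_4)/300 + (V_5 - V_2)/2700 + (V_5 - 0)/27 = 0
  Node 6: (V_6 - V_7)/10000 + (V_6 - V_3)/1200 = 0
  Node 7: (V_7 - V_6)/10000 + (V_7 - 0)/68000 + (V_7 - V_4)/1200 = 0
Collecting terms (coefficients in siemens):
  0.09556·V_1 - 0.09091·V_2 - 0.0001099·V_4 = 0.04091
  0.09128·V_2 - 0.09091·V_1 - 0.0003704·V_5 = 0
  0.00278·V_3 - 0.0003333·V_4 - 0.0008333·V_6 = 0.01452
  0.00461·V_4 - 0.0001099·V_1 - 0.0003333·V_3 - 0.003333·V_5 - 0.0008333·V_7 = 0
  0.04074·V_5 - 0.0003704·V_2 - 0.003333·V_4 = 0
  0.0009333·V_6 - 0.0008333·V_3 - 0.0001·V_7 = 0
  0.000948·V_7 - 0.0008333·V_4 - 0.0001·V_6 = 0
Solving these 7 simultaneous equations (Gaussian elimination) gives:
  V_1 = 8.18 V, V_2 = 8.148 V, V_3 = 7.399 V, V_4 = 1.168 V
  V_5 = 0.1696 V, V_6 = 6.793 V, V_7 = 1.743 V
Power in each resistor, P = (ΔV)²/R:
  P_R1 = (9 - 8.18)²/220 = 0.003054 W
  P_R2 = (8.18 - 8.148)²/11 = 0.00009605 W
  P_R3 = (7.399 - 1.168)²/3000 = 0.01294 W
  P_R4 = (1.168 - 0.1696)²/300 = 0.003321 W
  P_R5 = (6.793 - 1.743)²/10000 = 0.00255 W
  P_R6 = (1.743 - 0)²/68000 = 0.00004468 W
  P_R7 = (9 - 7.399)²/620 = 0.004134 W
  P_R8 = (8.18 - 1.168)²/9100 = 0.005404 W
  P_R9 = (8.148 - 0.1696)²/2700 = 0.02358 W
  P_R10 = (7.399 - 6.793)²/1200 = 0.000306 W
  P_R11 = (1.168 - 1.743)²/1200 = 0.0002758 W
  P_R12 = (0.1696 - 0)²/27 = 0.001066 W
P_total = P_R1 + P_R2 + P_R3 + P_R4 + P_R5 + P_R6 + P_R7 + P_R8 + P_R9 + P_R10 + P_R11 + P_R12 = 0.05677 W

Final answer: 0.05677 W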